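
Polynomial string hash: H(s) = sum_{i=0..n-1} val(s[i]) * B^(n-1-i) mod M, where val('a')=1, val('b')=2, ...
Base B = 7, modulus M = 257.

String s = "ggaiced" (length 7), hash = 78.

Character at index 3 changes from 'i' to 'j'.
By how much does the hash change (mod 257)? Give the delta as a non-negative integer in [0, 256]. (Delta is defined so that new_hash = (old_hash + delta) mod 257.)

Delta formula: (val(new) - val(old)) * B^(n-1-k) mod M
  val('j') - val('i') = 10 - 9 = 1
  B^(n-1-k) = 7^3 mod 257 = 86
  Delta = 1 * 86 mod 257 = 86

Answer: 86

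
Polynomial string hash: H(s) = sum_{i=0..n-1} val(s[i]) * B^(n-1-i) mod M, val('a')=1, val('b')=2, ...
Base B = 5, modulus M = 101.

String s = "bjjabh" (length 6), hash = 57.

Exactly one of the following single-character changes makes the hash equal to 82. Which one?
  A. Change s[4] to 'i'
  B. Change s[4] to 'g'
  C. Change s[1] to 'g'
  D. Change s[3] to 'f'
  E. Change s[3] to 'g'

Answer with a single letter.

Option A: s[4]='b'->'i', delta=(9-2)*5^1 mod 101 = 35, hash=57+35 mod 101 = 92
Option B: s[4]='b'->'g', delta=(7-2)*5^1 mod 101 = 25, hash=57+25 mod 101 = 82 <-- target
Option C: s[1]='j'->'g', delta=(7-10)*5^4 mod 101 = 44, hash=57+44 mod 101 = 0
Option D: s[3]='a'->'f', delta=(6-1)*5^2 mod 101 = 24, hash=57+24 mod 101 = 81
Option E: s[3]='a'->'g', delta=(7-1)*5^2 mod 101 = 49, hash=57+49 mod 101 = 5

Answer: B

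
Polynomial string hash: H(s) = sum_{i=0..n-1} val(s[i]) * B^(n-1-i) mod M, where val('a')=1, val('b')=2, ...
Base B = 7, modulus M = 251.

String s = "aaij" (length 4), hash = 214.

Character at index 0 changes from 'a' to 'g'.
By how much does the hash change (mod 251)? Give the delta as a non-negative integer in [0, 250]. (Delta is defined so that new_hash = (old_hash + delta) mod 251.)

Answer: 50

Derivation:
Delta formula: (val(new) - val(old)) * B^(n-1-k) mod M
  val('g') - val('a') = 7 - 1 = 6
  B^(n-1-k) = 7^3 mod 251 = 92
  Delta = 6 * 92 mod 251 = 50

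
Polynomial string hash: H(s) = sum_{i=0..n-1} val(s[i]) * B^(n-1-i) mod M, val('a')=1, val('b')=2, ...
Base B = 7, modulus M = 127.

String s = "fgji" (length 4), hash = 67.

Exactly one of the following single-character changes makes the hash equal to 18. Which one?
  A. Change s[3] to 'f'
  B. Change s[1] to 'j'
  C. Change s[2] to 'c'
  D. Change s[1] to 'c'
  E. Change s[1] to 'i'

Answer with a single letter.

Option A: s[3]='i'->'f', delta=(6-9)*7^0 mod 127 = 124, hash=67+124 mod 127 = 64
Option B: s[1]='g'->'j', delta=(10-7)*7^2 mod 127 = 20, hash=67+20 mod 127 = 87
Option C: s[2]='j'->'c', delta=(3-10)*7^1 mod 127 = 78, hash=67+78 mod 127 = 18 <-- target
Option D: s[1]='g'->'c', delta=(3-7)*7^2 mod 127 = 58, hash=67+58 mod 127 = 125
Option E: s[1]='g'->'i', delta=(9-7)*7^2 mod 127 = 98, hash=67+98 mod 127 = 38

Answer: C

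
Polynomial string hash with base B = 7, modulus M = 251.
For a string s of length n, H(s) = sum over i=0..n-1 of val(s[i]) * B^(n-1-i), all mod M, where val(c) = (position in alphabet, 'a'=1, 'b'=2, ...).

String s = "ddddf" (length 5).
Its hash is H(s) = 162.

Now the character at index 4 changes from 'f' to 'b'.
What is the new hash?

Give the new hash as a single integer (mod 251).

val('f') = 6, val('b') = 2
Position k = 4, exponent = n-1-k = 0
B^0 mod M = 7^0 mod 251 = 1
Delta = (2 - 6) * 1 mod 251 = 247
New hash = (162 + 247) mod 251 = 158

Answer: 158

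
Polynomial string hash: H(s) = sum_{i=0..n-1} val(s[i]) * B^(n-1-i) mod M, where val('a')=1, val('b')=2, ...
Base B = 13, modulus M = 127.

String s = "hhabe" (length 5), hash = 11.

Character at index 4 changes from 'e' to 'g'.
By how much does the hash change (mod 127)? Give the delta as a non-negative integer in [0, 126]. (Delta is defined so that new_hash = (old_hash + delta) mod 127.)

Delta formula: (val(new) - val(old)) * B^(n-1-k) mod M
  val('g') - val('e') = 7 - 5 = 2
  B^(n-1-k) = 13^0 mod 127 = 1
  Delta = 2 * 1 mod 127 = 2

Answer: 2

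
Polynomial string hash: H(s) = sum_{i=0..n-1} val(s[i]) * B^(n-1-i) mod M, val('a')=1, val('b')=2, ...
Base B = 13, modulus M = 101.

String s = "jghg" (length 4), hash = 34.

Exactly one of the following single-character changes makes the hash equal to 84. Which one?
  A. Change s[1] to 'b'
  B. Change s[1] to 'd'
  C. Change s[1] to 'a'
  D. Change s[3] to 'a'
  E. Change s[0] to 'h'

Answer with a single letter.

Option A: s[1]='g'->'b', delta=(2-7)*13^2 mod 101 = 64, hash=34+64 mod 101 = 98
Option B: s[1]='g'->'d', delta=(4-7)*13^2 mod 101 = 99, hash=34+99 mod 101 = 32
Option C: s[1]='g'->'a', delta=(1-7)*13^2 mod 101 = 97, hash=34+97 mod 101 = 30
Option D: s[3]='g'->'a', delta=(1-7)*13^0 mod 101 = 95, hash=34+95 mod 101 = 28
Option E: s[0]='j'->'h', delta=(8-10)*13^3 mod 101 = 50, hash=34+50 mod 101 = 84 <-- target

Answer: E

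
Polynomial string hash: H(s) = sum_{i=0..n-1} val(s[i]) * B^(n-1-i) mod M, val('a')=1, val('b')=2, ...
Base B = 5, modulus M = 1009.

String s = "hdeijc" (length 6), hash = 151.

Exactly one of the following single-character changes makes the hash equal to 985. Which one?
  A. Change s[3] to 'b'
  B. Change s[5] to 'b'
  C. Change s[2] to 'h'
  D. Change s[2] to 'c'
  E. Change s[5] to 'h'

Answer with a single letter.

Option A: s[3]='i'->'b', delta=(2-9)*5^2 mod 1009 = 834, hash=151+834 mod 1009 = 985 <-- target
Option B: s[5]='c'->'b', delta=(2-3)*5^0 mod 1009 = 1008, hash=151+1008 mod 1009 = 150
Option C: s[2]='e'->'h', delta=(8-5)*5^3 mod 1009 = 375, hash=151+375 mod 1009 = 526
Option D: s[2]='e'->'c', delta=(3-5)*5^3 mod 1009 = 759, hash=151+759 mod 1009 = 910
Option E: s[5]='c'->'h', delta=(8-3)*5^0 mod 1009 = 5, hash=151+5 mod 1009 = 156

Answer: A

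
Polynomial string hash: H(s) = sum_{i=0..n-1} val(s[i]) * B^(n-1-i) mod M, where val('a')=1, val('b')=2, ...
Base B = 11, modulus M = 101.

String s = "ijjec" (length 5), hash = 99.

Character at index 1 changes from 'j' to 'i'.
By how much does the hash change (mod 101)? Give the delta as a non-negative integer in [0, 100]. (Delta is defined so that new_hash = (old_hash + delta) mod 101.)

Answer: 83

Derivation:
Delta formula: (val(new) - val(old)) * B^(n-1-k) mod M
  val('i') - val('j') = 9 - 10 = -1
  B^(n-1-k) = 11^3 mod 101 = 18
  Delta = -1 * 18 mod 101 = 83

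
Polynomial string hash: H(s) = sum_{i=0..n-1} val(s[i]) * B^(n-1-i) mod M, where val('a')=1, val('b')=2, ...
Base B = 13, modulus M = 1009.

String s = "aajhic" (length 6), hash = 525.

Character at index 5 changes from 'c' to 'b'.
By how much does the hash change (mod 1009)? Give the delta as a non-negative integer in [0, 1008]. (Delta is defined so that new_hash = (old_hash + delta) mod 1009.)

Delta formula: (val(new) - val(old)) * B^(n-1-k) mod M
  val('b') - val('c') = 2 - 3 = -1
  B^(n-1-k) = 13^0 mod 1009 = 1
  Delta = -1 * 1 mod 1009 = 1008

Answer: 1008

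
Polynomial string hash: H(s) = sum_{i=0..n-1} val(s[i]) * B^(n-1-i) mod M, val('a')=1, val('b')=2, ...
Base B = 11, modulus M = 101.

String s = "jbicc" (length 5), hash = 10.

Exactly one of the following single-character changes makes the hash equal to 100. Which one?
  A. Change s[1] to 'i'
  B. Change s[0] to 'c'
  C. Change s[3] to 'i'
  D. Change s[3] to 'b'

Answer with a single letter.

Answer: D

Derivation:
Option A: s[1]='b'->'i', delta=(9-2)*11^3 mod 101 = 25, hash=10+25 mod 101 = 35
Option B: s[0]='j'->'c', delta=(3-10)*11^4 mod 101 = 28, hash=10+28 mod 101 = 38
Option C: s[3]='c'->'i', delta=(9-3)*11^1 mod 101 = 66, hash=10+66 mod 101 = 76
Option D: s[3]='c'->'b', delta=(2-3)*11^1 mod 101 = 90, hash=10+90 mod 101 = 100 <-- target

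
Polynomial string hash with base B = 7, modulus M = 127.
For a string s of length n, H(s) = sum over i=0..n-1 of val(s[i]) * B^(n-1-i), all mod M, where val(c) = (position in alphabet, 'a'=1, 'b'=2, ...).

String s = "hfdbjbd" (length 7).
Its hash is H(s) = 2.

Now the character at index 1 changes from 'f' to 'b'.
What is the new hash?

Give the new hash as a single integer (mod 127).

val('f') = 6, val('b') = 2
Position k = 1, exponent = n-1-k = 5
B^5 mod M = 7^5 mod 127 = 43
Delta = (2 - 6) * 43 mod 127 = 82
New hash = (2 + 82) mod 127 = 84

Answer: 84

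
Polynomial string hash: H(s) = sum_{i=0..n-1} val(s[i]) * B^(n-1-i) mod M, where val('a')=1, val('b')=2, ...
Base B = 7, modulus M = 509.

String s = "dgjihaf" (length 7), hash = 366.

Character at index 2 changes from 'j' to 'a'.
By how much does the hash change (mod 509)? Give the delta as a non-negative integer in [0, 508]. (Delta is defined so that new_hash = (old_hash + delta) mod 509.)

Answer: 278

Derivation:
Delta formula: (val(new) - val(old)) * B^(n-1-k) mod M
  val('a') - val('j') = 1 - 10 = -9
  B^(n-1-k) = 7^4 mod 509 = 365
  Delta = -9 * 365 mod 509 = 278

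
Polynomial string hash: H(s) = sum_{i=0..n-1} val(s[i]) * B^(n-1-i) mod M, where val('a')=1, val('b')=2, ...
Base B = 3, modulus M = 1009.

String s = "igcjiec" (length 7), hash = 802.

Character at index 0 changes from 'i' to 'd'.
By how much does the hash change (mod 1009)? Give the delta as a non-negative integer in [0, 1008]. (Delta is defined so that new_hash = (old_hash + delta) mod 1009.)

Delta formula: (val(new) - val(old)) * B^(n-1-k) mod M
  val('d') - val('i') = 4 - 9 = -5
  B^(n-1-k) = 3^6 mod 1009 = 729
  Delta = -5 * 729 mod 1009 = 391

Answer: 391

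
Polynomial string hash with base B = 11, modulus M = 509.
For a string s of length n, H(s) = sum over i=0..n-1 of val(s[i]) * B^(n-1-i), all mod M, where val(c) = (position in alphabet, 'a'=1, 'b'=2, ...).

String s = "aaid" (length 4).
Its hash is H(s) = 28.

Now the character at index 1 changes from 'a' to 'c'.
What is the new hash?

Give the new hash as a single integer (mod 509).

val('a') = 1, val('c') = 3
Position k = 1, exponent = n-1-k = 2
B^2 mod M = 11^2 mod 509 = 121
Delta = (3 - 1) * 121 mod 509 = 242
New hash = (28 + 242) mod 509 = 270

Answer: 270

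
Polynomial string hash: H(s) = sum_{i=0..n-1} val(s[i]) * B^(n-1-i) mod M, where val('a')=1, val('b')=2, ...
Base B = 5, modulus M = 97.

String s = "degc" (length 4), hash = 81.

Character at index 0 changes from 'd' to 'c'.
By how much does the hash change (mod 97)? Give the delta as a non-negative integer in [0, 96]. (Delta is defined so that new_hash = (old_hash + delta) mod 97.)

Answer: 69

Derivation:
Delta formula: (val(new) - val(old)) * B^(n-1-k) mod M
  val('c') - val('d') = 3 - 4 = -1
  B^(n-1-k) = 5^3 mod 97 = 28
  Delta = -1 * 28 mod 97 = 69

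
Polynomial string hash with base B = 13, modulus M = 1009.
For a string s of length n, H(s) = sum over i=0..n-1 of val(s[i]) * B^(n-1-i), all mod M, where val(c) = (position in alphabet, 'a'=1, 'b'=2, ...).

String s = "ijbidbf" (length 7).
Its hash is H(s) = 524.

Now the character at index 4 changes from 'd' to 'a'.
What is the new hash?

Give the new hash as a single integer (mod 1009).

Answer: 17

Derivation:
val('d') = 4, val('a') = 1
Position k = 4, exponent = n-1-k = 2
B^2 mod M = 13^2 mod 1009 = 169
Delta = (1 - 4) * 169 mod 1009 = 502
New hash = (524 + 502) mod 1009 = 17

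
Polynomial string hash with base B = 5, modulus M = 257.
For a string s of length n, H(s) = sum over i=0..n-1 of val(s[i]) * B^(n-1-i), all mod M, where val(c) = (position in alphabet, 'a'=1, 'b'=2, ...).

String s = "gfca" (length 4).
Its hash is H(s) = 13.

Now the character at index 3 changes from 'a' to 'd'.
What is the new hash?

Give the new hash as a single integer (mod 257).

Answer: 16

Derivation:
val('a') = 1, val('d') = 4
Position k = 3, exponent = n-1-k = 0
B^0 mod M = 5^0 mod 257 = 1
Delta = (4 - 1) * 1 mod 257 = 3
New hash = (13 + 3) mod 257 = 16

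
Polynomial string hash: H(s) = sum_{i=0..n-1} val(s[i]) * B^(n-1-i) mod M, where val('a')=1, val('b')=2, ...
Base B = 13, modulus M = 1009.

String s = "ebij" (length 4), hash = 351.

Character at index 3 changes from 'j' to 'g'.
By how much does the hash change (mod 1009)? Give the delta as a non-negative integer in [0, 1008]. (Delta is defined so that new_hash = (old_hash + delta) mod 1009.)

Answer: 1006

Derivation:
Delta formula: (val(new) - val(old)) * B^(n-1-k) mod M
  val('g') - val('j') = 7 - 10 = -3
  B^(n-1-k) = 13^0 mod 1009 = 1
  Delta = -3 * 1 mod 1009 = 1006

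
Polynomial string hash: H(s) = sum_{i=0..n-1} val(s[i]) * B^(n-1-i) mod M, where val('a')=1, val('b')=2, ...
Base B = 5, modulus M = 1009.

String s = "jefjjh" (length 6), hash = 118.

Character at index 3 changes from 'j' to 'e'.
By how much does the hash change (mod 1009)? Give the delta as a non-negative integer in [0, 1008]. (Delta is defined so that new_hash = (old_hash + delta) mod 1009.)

Delta formula: (val(new) - val(old)) * B^(n-1-k) mod M
  val('e') - val('j') = 5 - 10 = -5
  B^(n-1-k) = 5^2 mod 1009 = 25
  Delta = -5 * 25 mod 1009 = 884

Answer: 884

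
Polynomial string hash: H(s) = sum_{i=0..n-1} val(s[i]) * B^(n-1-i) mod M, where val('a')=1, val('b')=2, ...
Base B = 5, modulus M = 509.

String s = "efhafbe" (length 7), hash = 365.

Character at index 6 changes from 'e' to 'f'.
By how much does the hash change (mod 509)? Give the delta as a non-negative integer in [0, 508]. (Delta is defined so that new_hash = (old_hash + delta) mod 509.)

Answer: 1

Derivation:
Delta formula: (val(new) - val(old)) * B^(n-1-k) mod M
  val('f') - val('e') = 6 - 5 = 1
  B^(n-1-k) = 5^0 mod 509 = 1
  Delta = 1 * 1 mod 509 = 1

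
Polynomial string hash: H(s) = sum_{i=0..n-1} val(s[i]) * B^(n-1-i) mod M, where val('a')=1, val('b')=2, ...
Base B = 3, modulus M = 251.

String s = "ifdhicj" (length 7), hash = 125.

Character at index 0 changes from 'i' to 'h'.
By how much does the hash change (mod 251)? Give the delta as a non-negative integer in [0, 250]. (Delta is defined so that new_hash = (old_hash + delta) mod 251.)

Delta formula: (val(new) - val(old)) * B^(n-1-k) mod M
  val('h') - val('i') = 8 - 9 = -1
  B^(n-1-k) = 3^6 mod 251 = 227
  Delta = -1 * 227 mod 251 = 24

Answer: 24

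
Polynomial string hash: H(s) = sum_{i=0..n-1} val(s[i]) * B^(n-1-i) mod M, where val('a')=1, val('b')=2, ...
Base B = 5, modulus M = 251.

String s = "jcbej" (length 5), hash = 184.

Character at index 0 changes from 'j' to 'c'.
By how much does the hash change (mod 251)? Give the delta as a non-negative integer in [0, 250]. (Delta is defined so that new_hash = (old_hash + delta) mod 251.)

Answer: 143

Derivation:
Delta formula: (val(new) - val(old)) * B^(n-1-k) mod M
  val('c') - val('j') = 3 - 10 = -7
  B^(n-1-k) = 5^4 mod 251 = 123
  Delta = -7 * 123 mod 251 = 143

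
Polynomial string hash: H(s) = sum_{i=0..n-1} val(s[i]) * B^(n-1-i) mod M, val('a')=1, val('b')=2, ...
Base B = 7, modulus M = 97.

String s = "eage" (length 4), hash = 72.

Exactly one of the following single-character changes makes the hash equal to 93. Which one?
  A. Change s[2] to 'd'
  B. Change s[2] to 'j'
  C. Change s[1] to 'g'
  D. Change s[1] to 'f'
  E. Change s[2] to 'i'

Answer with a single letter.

Option A: s[2]='g'->'d', delta=(4-7)*7^1 mod 97 = 76, hash=72+76 mod 97 = 51
Option B: s[2]='g'->'j', delta=(10-7)*7^1 mod 97 = 21, hash=72+21 mod 97 = 93 <-- target
Option C: s[1]='a'->'g', delta=(7-1)*7^2 mod 97 = 3, hash=72+3 mod 97 = 75
Option D: s[1]='a'->'f', delta=(6-1)*7^2 mod 97 = 51, hash=72+51 mod 97 = 26
Option E: s[2]='g'->'i', delta=(9-7)*7^1 mod 97 = 14, hash=72+14 mod 97 = 86

Answer: B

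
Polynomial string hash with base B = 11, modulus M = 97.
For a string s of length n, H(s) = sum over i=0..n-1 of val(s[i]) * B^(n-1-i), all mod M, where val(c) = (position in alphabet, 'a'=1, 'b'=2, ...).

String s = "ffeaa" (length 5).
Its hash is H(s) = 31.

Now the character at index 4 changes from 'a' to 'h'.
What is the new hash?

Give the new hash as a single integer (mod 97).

val('a') = 1, val('h') = 8
Position k = 4, exponent = n-1-k = 0
B^0 mod M = 11^0 mod 97 = 1
Delta = (8 - 1) * 1 mod 97 = 7
New hash = (31 + 7) mod 97 = 38

Answer: 38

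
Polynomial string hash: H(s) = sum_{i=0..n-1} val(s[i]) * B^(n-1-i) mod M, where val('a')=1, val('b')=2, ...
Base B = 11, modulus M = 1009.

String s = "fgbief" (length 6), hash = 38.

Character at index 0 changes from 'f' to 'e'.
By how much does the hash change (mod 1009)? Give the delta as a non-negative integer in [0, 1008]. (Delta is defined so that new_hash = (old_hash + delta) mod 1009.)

Answer: 389

Derivation:
Delta formula: (val(new) - val(old)) * B^(n-1-k) mod M
  val('e') - val('f') = 5 - 6 = -1
  B^(n-1-k) = 11^5 mod 1009 = 620
  Delta = -1 * 620 mod 1009 = 389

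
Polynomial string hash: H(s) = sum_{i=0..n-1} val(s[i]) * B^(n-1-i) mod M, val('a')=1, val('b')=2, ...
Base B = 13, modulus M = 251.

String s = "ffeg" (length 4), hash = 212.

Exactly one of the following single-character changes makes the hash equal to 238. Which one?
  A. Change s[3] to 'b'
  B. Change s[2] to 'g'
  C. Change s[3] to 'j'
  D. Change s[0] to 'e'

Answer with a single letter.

Option A: s[3]='g'->'b', delta=(2-7)*13^0 mod 251 = 246, hash=212+246 mod 251 = 207
Option B: s[2]='e'->'g', delta=(7-5)*13^1 mod 251 = 26, hash=212+26 mod 251 = 238 <-- target
Option C: s[3]='g'->'j', delta=(10-7)*13^0 mod 251 = 3, hash=212+3 mod 251 = 215
Option D: s[0]='f'->'e', delta=(5-6)*13^3 mod 251 = 62, hash=212+62 mod 251 = 23

Answer: B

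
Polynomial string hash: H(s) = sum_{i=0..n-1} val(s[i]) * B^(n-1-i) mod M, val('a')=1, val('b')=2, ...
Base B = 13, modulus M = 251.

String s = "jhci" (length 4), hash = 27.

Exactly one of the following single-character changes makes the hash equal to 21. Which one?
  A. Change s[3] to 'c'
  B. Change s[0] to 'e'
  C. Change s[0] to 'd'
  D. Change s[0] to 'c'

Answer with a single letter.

Option A: s[3]='i'->'c', delta=(3-9)*13^0 mod 251 = 245, hash=27+245 mod 251 = 21 <-- target
Option B: s[0]='j'->'e', delta=(5-10)*13^3 mod 251 = 59, hash=27+59 mod 251 = 86
Option C: s[0]='j'->'d', delta=(4-10)*13^3 mod 251 = 121, hash=27+121 mod 251 = 148
Option D: s[0]='j'->'c', delta=(3-10)*13^3 mod 251 = 183, hash=27+183 mod 251 = 210

Answer: A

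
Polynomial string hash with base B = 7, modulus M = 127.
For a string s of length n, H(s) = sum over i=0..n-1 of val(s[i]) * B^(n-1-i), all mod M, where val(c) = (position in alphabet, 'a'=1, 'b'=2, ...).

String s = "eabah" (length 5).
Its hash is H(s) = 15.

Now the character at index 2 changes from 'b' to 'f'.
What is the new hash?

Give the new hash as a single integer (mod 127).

Answer: 84

Derivation:
val('b') = 2, val('f') = 6
Position k = 2, exponent = n-1-k = 2
B^2 mod M = 7^2 mod 127 = 49
Delta = (6 - 2) * 49 mod 127 = 69
New hash = (15 + 69) mod 127 = 84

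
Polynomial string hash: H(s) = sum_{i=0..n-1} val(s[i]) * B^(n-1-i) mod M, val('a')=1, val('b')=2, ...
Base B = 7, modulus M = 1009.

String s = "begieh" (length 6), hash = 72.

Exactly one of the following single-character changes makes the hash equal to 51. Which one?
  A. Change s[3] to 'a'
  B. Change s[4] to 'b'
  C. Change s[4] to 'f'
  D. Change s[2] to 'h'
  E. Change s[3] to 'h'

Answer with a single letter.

Option A: s[3]='i'->'a', delta=(1-9)*7^2 mod 1009 = 617, hash=72+617 mod 1009 = 689
Option B: s[4]='e'->'b', delta=(2-5)*7^1 mod 1009 = 988, hash=72+988 mod 1009 = 51 <-- target
Option C: s[4]='e'->'f', delta=(6-5)*7^1 mod 1009 = 7, hash=72+7 mod 1009 = 79
Option D: s[2]='g'->'h', delta=(8-7)*7^3 mod 1009 = 343, hash=72+343 mod 1009 = 415
Option E: s[3]='i'->'h', delta=(8-9)*7^2 mod 1009 = 960, hash=72+960 mod 1009 = 23

Answer: B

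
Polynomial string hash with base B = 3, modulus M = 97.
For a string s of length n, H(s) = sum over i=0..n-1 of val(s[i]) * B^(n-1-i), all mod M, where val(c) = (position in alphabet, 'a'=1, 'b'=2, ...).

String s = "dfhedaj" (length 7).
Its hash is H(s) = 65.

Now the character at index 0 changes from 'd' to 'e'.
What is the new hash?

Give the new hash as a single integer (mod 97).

Answer: 18

Derivation:
val('d') = 4, val('e') = 5
Position k = 0, exponent = n-1-k = 6
B^6 mod M = 3^6 mod 97 = 50
Delta = (5 - 4) * 50 mod 97 = 50
New hash = (65 + 50) mod 97 = 18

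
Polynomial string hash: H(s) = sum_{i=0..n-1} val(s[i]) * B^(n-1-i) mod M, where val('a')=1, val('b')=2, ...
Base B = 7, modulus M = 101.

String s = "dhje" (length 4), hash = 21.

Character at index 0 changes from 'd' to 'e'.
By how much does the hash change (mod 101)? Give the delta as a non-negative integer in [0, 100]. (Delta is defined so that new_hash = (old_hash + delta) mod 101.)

Answer: 40

Derivation:
Delta formula: (val(new) - val(old)) * B^(n-1-k) mod M
  val('e') - val('d') = 5 - 4 = 1
  B^(n-1-k) = 7^3 mod 101 = 40
  Delta = 1 * 40 mod 101 = 40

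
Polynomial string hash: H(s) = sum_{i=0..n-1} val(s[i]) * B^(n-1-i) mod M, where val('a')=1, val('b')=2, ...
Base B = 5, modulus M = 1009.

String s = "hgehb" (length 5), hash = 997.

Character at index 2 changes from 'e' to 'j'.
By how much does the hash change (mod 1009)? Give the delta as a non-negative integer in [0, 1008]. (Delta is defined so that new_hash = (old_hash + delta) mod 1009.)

Answer: 125

Derivation:
Delta formula: (val(new) - val(old)) * B^(n-1-k) mod M
  val('j') - val('e') = 10 - 5 = 5
  B^(n-1-k) = 5^2 mod 1009 = 25
  Delta = 5 * 25 mod 1009 = 125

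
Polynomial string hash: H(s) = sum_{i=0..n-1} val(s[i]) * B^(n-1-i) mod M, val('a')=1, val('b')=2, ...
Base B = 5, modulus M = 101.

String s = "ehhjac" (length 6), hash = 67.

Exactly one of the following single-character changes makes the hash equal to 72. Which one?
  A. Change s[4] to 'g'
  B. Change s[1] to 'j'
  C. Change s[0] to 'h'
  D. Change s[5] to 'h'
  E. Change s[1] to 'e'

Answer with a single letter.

Answer: D

Derivation:
Option A: s[4]='a'->'g', delta=(7-1)*5^1 mod 101 = 30, hash=67+30 mod 101 = 97
Option B: s[1]='h'->'j', delta=(10-8)*5^4 mod 101 = 38, hash=67+38 mod 101 = 4
Option C: s[0]='e'->'h', delta=(8-5)*5^5 mod 101 = 83, hash=67+83 mod 101 = 49
Option D: s[5]='c'->'h', delta=(8-3)*5^0 mod 101 = 5, hash=67+5 mod 101 = 72 <-- target
Option E: s[1]='h'->'e', delta=(5-8)*5^4 mod 101 = 44, hash=67+44 mod 101 = 10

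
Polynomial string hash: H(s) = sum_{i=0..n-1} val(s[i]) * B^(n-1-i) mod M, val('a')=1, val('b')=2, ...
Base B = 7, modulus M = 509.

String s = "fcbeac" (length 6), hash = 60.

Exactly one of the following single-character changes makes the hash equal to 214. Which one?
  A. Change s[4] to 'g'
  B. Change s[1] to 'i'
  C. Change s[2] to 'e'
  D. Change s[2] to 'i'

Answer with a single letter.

Option A: s[4]='a'->'g', delta=(7-1)*7^1 mod 509 = 42, hash=60+42 mod 509 = 102
Option B: s[1]='c'->'i', delta=(9-3)*7^4 mod 509 = 154, hash=60+154 mod 509 = 214 <-- target
Option C: s[2]='b'->'e', delta=(5-2)*7^3 mod 509 = 11, hash=60+11 mod 509 = 71
Option D: s[2]='b'->'i', delta=(9-2)*7^3 mod 509 = 365, hash=60+365 mod 509 = 425

Answer: B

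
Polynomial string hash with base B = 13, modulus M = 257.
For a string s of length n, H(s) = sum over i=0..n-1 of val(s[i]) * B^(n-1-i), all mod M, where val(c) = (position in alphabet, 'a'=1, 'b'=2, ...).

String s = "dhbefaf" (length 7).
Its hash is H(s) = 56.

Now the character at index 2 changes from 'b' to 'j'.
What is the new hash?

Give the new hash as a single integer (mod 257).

val('b') = 2, val('j') = 10
Position k = 2, exponent = n-1-k = 4
B^4 mod M = 13^4 mod 257 = 34
Delta = (10 - 2) * 34 mod 257 = 15
New hash = (56 + 15) mod 257 = 71

Answer: 71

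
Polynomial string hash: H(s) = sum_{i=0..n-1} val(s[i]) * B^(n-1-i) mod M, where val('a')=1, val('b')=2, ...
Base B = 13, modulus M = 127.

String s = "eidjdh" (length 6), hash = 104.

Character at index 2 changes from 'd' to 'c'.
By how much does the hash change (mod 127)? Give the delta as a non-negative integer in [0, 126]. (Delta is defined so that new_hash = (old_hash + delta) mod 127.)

Answer: 89

Derivation:
Delta formula: (val(new) - val(old)) * B^(n-1-k) mod M
  val('c') - val('d') = 3 - 4 = -1
  B^(n-1-k) = 13^3 mod 127 = 38
  Delta = -1 * 38 mod 127 = 89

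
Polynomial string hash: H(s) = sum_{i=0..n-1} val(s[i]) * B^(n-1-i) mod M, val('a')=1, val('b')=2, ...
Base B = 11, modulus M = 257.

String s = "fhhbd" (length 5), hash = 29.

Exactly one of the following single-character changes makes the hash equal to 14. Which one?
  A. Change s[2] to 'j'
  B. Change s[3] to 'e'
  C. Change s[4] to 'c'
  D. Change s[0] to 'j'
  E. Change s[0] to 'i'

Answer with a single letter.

Answer: A

Derivation:
Option A: s[2]='h'->'j', delta=(10-8)*11^2 mod 257 = 242, hash=29+242 mod 257 = 14 <-- target
Option B: s[3]='b'->'e', delta=(5-2)*11^1 mod 257 = 33, hash=29+33 mod 257 = 62
Option C: s[4]='d'->'c', delta=(3-4)*11^0 mod 257 = 256, hash=29+256 mod 257 = 28
Option D: s[0]='f'->'j', delta=(10-6)*11^4 mod 257 = 225, hash=29+225 mod 257 = 254
Option E: s[0]='f'->'i', delta=(9-6)*11^4 mod 257 = 233, hash=29+233 mod 257 = 5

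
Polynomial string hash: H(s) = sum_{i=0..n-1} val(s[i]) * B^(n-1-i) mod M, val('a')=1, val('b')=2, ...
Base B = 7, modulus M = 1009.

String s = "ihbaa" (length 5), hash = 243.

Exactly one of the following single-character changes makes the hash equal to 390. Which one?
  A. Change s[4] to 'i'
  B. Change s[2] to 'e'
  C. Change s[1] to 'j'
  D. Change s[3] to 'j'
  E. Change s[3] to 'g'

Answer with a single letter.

Option A: s[4]='a'->'i', delta=(9-1)*7^0 mod 1009 = 8, hash=243+8 mod 1009 = 251
Option B: s[2]='b'->'e', delta=(5-2)*7^2 mod 1009 = 147, hash=243+147 mod 1009 = 390 <-- target
Option C: s[1]='h'->'j', delta=(10-8)*7^3 mod 1009 = 686, hash=243+686 mod 1009 = 929
Option D: s[3]='a'->'j', delta=(10-1)*7^1 mod 1009 = 63, hash=243+63 mod 1009 = 306
Option E: s[3]='a'->'g', delta=(7-1)*7^1 mod 1009 = 42, hash=243+42 mod 1009 = 285

Answer: B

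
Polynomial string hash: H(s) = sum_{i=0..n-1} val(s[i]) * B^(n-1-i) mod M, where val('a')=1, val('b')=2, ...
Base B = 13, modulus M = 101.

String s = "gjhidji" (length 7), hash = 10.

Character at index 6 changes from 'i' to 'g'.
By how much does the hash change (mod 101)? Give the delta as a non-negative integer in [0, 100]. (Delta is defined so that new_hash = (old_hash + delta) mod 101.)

Answer: 99

Derivation:
Delta formula: (val(new) - val(old)) * B^(n-1-k) mod M
  val('g') - val('i') = 7 - 9 = -2
  B^(n-1-k) = 13^0 mod 101 = 1
  Delta = -2 * 1 mod 101 = 99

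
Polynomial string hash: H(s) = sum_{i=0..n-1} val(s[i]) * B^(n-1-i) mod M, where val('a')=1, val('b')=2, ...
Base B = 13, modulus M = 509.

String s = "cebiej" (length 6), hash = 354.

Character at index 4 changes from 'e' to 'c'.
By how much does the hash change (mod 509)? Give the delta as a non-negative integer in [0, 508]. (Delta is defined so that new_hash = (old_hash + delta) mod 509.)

Answer: 483

Derivation:
Delta formula: (val(new) - val(old)) * B^(n-1-k) mod M
  val('c') - val('e') = 3 - 5 = -2
  B^(n-1-k) = 13^1 mod 509 = 13
  Delta = -2 * 13 mod 509 = 483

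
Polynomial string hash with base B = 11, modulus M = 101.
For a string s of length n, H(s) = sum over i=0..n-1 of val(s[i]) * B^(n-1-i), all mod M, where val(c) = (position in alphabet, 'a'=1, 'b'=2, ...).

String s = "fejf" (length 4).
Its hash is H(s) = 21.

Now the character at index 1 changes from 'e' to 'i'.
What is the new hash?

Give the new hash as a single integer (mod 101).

Answer: 0

Derivation:
val('e') = 5, val('i') = 9
Position k = 1, exponent = n-1-k = 2
B^2 mod M = 11^2 mod 101 = 20
Delta = (9 - 5) * 20 mod 101 = 80
New hash = (21 + 80) mod 101 = 0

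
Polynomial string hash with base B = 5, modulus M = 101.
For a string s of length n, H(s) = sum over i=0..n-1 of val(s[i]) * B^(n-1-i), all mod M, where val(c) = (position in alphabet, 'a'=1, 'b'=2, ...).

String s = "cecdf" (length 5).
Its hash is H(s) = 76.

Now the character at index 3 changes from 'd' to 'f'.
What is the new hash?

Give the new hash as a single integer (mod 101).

val('d') = 4, val('f') = 6
Position k = 3, exponent = n-1-k = 1
B^1 mod M = 5^1 mod 101 = 5
Delta = (6 - 4) * 5 mod 101 = 10
New hash = (76 + 10) mod 101 = 86

Answer: 86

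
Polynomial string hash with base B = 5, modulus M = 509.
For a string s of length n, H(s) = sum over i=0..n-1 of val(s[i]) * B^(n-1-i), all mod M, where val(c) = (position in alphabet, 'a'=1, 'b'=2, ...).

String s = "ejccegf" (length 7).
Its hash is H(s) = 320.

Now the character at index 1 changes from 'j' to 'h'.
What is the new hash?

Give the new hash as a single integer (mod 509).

Answer: 178

Derivation:
val('j') = 10, val('h') = 8
Position k = 1, exponent = n-1-k = 5
B^5 mod M = 5^5 mod 509 = 71
Delta = (8 - 10) * 71 mod 509 = 367
New hash = (320 + 367) mod 509 = 178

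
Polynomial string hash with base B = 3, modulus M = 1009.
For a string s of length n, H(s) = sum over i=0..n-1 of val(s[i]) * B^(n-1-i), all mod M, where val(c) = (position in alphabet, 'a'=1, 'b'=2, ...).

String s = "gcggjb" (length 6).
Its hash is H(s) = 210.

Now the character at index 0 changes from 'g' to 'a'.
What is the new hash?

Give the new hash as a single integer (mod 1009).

Answer: 770

Derivation:
val('g') = 7, val('a') = 1
Position k = 0, exponent = n-1-k = 5
B^5 mod M = 3^5 mod 1009 = 243
Delta = (1 - 7) * 243 mod 1009 = 560
New hash = (210 + 560) mod 1009 = 770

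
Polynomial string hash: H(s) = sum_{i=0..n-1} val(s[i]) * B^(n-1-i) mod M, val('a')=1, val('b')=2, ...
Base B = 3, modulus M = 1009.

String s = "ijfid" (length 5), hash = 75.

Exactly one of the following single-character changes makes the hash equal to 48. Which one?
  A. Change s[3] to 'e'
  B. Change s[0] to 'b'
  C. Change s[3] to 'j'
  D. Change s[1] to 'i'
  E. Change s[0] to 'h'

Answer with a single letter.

Option A: s[3]='i'->'e', delta=(5-9)*3^1 mod 1009 = 997, hash=75+997 mod 1009 = 63
Option B: s[0]='i'->'b', delta=(2-9)*3^4 mod 1009 = 442, hash=75+442 mod 1009 = 517
Option C: s[3]='i'->'j', delta=(10-9)*3^1 mod 1009 = 3, hash=75+3 mod 1009 = 78
Option D: s[1]='j'->'i', delta=(9-10)*3^3 mod 1009 = 982, hash=75+982 mod 1009 = 48 <-- target
Option E: s[0]='i'->'h', delta=(8-9)*3^4 mod 1009 = 928, hash=75+928 mod 1009 = 1003

Answer: D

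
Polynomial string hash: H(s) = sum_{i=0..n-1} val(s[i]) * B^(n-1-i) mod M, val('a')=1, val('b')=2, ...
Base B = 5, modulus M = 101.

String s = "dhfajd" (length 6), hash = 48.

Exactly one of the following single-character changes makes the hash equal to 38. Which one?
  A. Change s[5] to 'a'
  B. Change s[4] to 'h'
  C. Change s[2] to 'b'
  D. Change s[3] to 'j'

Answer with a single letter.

Option A: s[5]='d'->'a', delta=(1-4)*5^0 mod 101 = 98, hash=48+98 mod 101 = 45
Option B: s[4]='j'->'h', delta=(8-10)*5^1 mod 101 = 91, hash=48+91 mod 101 = 38 <-- target
Option C: s[2]='f'->'b', delta=(2-6)*5^3 mod 101 = 5, hash=48+5 mod 101 = 53
Option D: s[3]='a'->'j', delta=(10-1)*5^2 mod 101 = 23, hash=48+23 mod 101 = 71

Answer: B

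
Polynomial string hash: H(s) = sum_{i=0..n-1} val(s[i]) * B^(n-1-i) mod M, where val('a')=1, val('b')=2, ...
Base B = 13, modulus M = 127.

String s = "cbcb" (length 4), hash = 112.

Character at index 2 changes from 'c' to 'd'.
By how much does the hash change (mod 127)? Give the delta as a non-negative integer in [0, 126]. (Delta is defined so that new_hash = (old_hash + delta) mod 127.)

Delta formula: (val(new) - val(old)) * B^(n-1-k) mod M
  val('d') - val('c') = 4 - 3 = 1
  B^(n-1-k) = 13^1 mod 127 = 13
  Delta = 1 * 13 mod 127 = 13

Answer: 13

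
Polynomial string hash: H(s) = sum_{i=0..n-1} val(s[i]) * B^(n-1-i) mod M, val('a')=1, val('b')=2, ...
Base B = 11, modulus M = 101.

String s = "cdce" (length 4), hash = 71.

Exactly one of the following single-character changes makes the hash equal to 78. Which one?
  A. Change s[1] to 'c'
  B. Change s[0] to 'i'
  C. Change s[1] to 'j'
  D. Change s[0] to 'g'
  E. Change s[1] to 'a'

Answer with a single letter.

Answer: B

Derivation:
Option A: s[1]='d'->'c', delta=(3-4)*11^2 mod 101 = 81, hash=71+81 mod 101 = 51
Option B: s[0]='c'->'i', delta=(9-3)*11^3 mod 101 = 7, hash=71+7 mod 101 = 78 <-- target
Option C: s[1]='d'->'j', delta=(10-4)*11^2 mod 101 = 19, hash=71+19 mod 101 = 90
Option D: s[0]='c'->'g', delta=(7-3)*11^3 mod 101 = 72, hash=71+72 mod 101 = 42
Option E: s[1]='d'->'a', delta=(1-4)*11^2 mod 101 = 41, hash=71+41 mod 101 = 11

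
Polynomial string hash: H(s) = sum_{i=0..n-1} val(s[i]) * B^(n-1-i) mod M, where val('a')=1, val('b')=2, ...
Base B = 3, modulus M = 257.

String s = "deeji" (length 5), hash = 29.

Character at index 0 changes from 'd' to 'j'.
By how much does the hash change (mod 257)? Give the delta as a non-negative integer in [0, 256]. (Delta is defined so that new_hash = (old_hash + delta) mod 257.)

Answer: 229

Derivation:
Delta formula: (val(new) - val(old)) * B^(n-1-k) mod M
  val('j') - val('d') = 10 - 4 = 6
  B^(n-1-k) = 3^4 mod 257 = 81
  Delta = 6 * 81 mod 257 = 229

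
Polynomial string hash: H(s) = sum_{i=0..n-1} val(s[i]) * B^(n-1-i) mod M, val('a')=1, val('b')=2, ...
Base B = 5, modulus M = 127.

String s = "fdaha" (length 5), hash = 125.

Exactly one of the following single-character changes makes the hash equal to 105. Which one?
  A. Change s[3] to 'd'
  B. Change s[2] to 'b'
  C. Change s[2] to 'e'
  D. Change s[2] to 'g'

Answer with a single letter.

Option A: s[3]='h'->'d', delta=(4-8)*5^1 mod 127 = 107, hash=125+107 mod 127 = 105 <-- target
Option B: s[2]='a'->'b', delta=(2-1)*5^2 mod 127 = 25, hash=125+25 mod 127 = 23
Option C: s[2]='a'->'e', delta=(5-1)*5^2 mod 127 = 100, hash=125+100 mod 127 = 98
Option D: s[2]='a'->'g', delta=(7-1)*5^2 mod 127 = 23, hash=125+23 mod 127 = 21

Answer: A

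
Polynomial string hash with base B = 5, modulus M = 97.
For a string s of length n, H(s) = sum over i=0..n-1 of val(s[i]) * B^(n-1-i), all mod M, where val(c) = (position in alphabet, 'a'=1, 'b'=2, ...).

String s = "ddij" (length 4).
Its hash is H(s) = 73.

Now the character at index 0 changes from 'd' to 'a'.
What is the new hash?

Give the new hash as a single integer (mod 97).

Answer: 86

Derivation:
val('d') = 4, val('a') = 1
Position k = 0, exponent = n-1-k = 3
B^3 mod M = 5^3 mod 97 = 28
Delta = (1 - 4) * 28 mod 97 = 13
New hash = (73 + 13) mod 97 = 86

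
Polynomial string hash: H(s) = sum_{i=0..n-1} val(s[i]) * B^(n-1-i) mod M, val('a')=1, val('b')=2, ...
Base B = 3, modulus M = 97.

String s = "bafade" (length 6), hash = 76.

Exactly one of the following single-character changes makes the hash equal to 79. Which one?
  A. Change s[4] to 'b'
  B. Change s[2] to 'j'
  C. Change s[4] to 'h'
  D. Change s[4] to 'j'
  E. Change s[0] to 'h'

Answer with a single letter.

Answer: E

Derivation:
Option A: s[4]='d'->'b', delta=(2-4)*3^1 mod 97 = 91, hash=76+91 mod 97 = 70
Option B: s[2]='f'->'j', delta=(10-6)*3^3 mod 97 = 11, hash=76+11 mod 97 = 87
Option C: s[4]='d'->'h', delta=(8-4)*3^1 mod 97 = 12, hash=76+12 mod 97 = 88
Option D: s[4]='d'->'j', delta=(10-4)*3^1 mod 97 = 18, hash=76+18 mod 97 = 94
Option E: s[0]='b'->'h', delta=(8-2)*3^5 mod 97 = 3, hash=76+3 mod 97 = 79 <-- target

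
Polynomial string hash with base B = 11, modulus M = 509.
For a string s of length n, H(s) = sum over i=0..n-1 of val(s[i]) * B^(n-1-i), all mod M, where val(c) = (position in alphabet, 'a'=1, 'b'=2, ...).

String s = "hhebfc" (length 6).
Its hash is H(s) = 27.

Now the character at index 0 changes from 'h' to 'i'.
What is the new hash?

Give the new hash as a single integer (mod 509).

Answer: 234

Derivation:
val('h') = 8, val('i') = 9
Position k = 0, exponent = n-1-k = 5
B^5 mod M = 11^5 mod 509 = 207
Delta = (9 - 8) * 207 mod 509 = 207
New hash = (27 + 207) mod 509 = 234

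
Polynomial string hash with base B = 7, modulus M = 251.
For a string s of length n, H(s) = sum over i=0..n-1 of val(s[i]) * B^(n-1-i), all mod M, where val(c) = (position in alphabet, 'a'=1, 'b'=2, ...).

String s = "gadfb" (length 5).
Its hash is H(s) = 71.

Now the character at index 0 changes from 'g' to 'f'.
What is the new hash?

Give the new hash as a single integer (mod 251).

Answer: 180

Derivation:
val('g') = 7, val('f') = 6
Position k = 0, exponent = n-1-k = 4
B^4 mod M = 7^4 mod 251 = 142
Delta = (6 - 7) * 142 mod 251 = 109
New hash = (71 + 109) mod 251 = 180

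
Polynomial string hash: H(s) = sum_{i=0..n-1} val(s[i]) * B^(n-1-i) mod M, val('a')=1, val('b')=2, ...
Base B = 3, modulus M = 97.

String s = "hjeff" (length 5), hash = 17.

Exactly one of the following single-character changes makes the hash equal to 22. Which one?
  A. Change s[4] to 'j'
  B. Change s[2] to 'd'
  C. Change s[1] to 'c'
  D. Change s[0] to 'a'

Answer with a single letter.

Option A: s[4]='f'->'j', delta=(10-6)*3^0 mod 97 = 4, hash=17+4 mod 97 = 21
Option B: s[2]='e'->'d', delta=(4-5)*3^2 mod 97 = 88, hash=17+88 mod 97 = 8
Option C: s[1]='j'->'c', delta=(3-10)*3^3 mod 97 = 5, hash=17+5 mod 97 = 22 <-- target
Option D: s[0]='h'->'a', delta=(1-8)*3^4 mod 97 = 15, hash=17+15 mod 97 = 32

Answer: C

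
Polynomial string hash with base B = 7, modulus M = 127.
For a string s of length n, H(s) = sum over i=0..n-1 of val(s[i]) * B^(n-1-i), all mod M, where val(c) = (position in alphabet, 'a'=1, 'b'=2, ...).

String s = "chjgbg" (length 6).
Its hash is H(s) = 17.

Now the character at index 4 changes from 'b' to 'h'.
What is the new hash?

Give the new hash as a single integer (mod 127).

val('b') = 2, val('h') = 8
Position k = 4, exponent = n-1-k = 1
B^1 mod M = 7^1 mod 127 = 7
Delta = (8 - 2) * 7 mod 127 = 42
New hash = (17 + 42) mod 127 = 59

Answer: 59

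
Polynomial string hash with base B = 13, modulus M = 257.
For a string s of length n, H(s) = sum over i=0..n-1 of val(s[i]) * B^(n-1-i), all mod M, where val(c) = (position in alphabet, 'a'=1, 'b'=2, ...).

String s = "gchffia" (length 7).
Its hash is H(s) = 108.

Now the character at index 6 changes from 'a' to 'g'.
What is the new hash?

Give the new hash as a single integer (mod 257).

val('a') = 1, val('g') = 7
Position k = 6, exponent = n-1-k = 0
B^0 mod M = 13^0 mod 257 = 1
Delta = (7 - 1) * 1 mod 257 = 6
New hash = (108 + 6) mod 257 = 114

Answer: 114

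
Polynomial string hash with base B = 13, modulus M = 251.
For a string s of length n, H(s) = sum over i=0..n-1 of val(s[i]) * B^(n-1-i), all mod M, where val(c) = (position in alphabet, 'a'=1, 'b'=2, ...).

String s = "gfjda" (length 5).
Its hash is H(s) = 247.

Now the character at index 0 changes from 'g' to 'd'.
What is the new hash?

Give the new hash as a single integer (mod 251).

val('g') = 7, val('d') = 4
Position k = 0, exponent = n-1-k = 4
B^4 mod M = 13^4 mod 251 = 198
Delta = (4 - 7) * 198 mod 251 = 159
New hash = (247 + 159) mod 251 = 155

Answer: 155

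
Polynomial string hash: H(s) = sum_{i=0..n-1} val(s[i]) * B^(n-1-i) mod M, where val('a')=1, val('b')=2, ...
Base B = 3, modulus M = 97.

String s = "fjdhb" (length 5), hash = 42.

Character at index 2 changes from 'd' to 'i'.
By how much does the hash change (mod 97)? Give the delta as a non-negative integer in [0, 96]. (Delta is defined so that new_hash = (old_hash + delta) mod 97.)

Answer: 45

Derivation:
Delta formula: (val(new) - val(old)) * B^(n-1-k) mod M
  val('i') - val('d') = 9 - 4 = 5
  B^(n-1-k) = 3^2 mod 97 = 9
  Delta = 5 * 9 mod 97 = 45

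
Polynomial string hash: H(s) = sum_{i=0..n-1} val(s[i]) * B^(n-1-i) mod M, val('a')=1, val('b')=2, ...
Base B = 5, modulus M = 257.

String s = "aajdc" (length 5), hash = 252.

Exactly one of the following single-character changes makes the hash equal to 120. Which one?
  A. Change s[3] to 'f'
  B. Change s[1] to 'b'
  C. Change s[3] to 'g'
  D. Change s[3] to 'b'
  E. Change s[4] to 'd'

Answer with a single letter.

Answer: B

Derivation:
Option A: s[3]='d'->'f', delta=(6-4)*5^1 mod 257 = 10, hash=252+10 mod 257 = 5
Option B: s[1]='a'->'b', delta=(2-1)*5^3 mod 257 = 125, hash=252+125 mod 257 = 120 <-- target
Option C: s[3]='d'->'g', delta=(7-4)*5^1 mod 257 = 15, hash=252+15 mod 257 = 10
Option D: s[3]='d'->'b', delta=(2-4)*5^1 mod 257 = 247, hash=252+247 mod 257 = 242
Option E: s[4]='c'->'d', delta=(4-3)*5^0 mod 257 = 1, hash=252+1 mod 257 = 253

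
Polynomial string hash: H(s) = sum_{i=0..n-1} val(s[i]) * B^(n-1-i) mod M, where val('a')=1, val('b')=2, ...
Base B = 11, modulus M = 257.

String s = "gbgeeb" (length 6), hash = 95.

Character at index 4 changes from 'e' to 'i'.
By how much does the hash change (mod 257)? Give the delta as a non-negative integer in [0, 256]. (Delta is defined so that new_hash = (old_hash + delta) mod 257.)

Answer: 44

Derivation:
Delta formula: (val(new) - val(old)) * B^(n-1-k) mod M
  val('i') - val('e') = 9 - 5 = 4
  B^(n-1-k) = 11^1 mod 257 = 11
  Delta = 4 * 11 mod 257 = 44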